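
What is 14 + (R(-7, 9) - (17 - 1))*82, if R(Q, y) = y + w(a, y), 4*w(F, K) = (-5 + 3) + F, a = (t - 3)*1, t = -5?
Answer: -765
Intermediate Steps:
a = -8 (a = (-5 - 3)*1 = -8*1 = -8)
w(F, K) = -½ + F/4 (w(F, K) = ((-5 + 3) + F)/4 = (-2 + F)/4 = -½ + F/4)
R(Q, y) = -5/2 + y (R(Q, y) = y + (-½ + (¼)*(-8)) = y + (-½ - 2) = y - 5/2 = -5/2 + y)
14 + (R(-7, 9) - (17 - 1))*82 = 14 + ((-5/2 + 9) - (17 - 1))*82 = 14 + (13/2 - 1*16)*82 = 14 + (13/2 - 16)*82 = 14 - 19/2*82 = 14 - 779 = -765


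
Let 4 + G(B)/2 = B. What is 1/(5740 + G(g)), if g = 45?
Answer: 1/5822 ≈ 0.00017176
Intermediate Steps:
G(B) = -8 + 2*B
1/(5740 + G(g)) = 1/(5740 + (-8 + 2*45)) = 1/(5740 + (-8 + 90)) = 1/(5740 + 82) = 1/5822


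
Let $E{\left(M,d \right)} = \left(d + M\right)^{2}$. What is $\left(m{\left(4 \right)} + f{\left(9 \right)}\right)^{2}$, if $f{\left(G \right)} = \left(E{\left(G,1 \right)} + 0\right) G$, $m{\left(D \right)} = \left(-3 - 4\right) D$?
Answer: $760384$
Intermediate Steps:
$E{\left(M,d \right)} = \left(M + d\right)^{2}$
$m{\left(D \right)} = - 7 D$
$f{\left(G \right)} = G \left(1 + G\right)^{2}$ ($f{\left(G \right)} = \left(\left(G + 1\right)^{2} + 0\right) G = \left(\left(1 + G\right)^{2} + 0\right) G = \left(1 + G\right)^{2} G = G \left(1 + G\right)^{2}$)
$\left(m{\left(4 \right)} + f{\left(9 \right)}\right)^{2} = \left(\left(-7\right) 4 + 9 \left(1 + 9\right)^{2}\right)^{2} = \left(-28 + 9 \cdot 10^{2}\right)^{2} = \left(-28 + 9 \cdot 100\right)^{2} = \left(-28 + 900\right)^{2} = 872^{2} = 760384$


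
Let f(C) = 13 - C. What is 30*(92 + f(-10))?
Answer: 3450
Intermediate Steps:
30*(92 + f(-10)) = 30*(92 + (13 - 1*(-10))) = 30*(92 + (13 + 10)) = 30*(92 + 23) = 30*115 = 3450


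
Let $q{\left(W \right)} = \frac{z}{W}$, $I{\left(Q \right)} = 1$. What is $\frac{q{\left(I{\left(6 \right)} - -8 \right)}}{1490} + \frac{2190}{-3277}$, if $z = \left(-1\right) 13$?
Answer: $- \frac{29410501}{43944570} \approx -0.66926$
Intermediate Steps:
$z = -13$
$q{\left(W \right)} = - \frac{13}{W}$
$\frac{q{\left(I{\left(6 \right)} - -8 \right)}}{1490} + \frac{2190}{-3277} = \frac{\left(-13\right) \frac{1}{1 - -8}}{1490} + \frac{2190}{-3277} = - \frac{13}{1 + 8} \cdot \frac{1}{1490} + 2190 \left(- \frac{1}{3277}\right) = - \frac{13}{9} \cdot \frac{1}{1490} - \frac{2190}{3277} = \left(-13\right) \frac{1}{9} \cdot \frac{1}{1490} - \frac{2190}{3277} = \left(- \frac{13}{9}\right) \frac{1}{1490} - \frac{2190}{3277} = - \frac{13}{13410} - \frac{2190}{3277} = - \frac{29410501}{43944570}$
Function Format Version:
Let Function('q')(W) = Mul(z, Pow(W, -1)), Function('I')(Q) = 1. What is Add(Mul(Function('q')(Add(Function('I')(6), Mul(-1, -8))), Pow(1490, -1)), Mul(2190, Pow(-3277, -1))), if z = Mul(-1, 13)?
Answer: Rational(-29410501, 43944570) ≈ -0.66926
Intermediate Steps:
z = -13
Function('q')(W) = Mul(-13, Pow(W, -1))
Add(Mul(Function('q')(Add(Function('I')(6), Mul(-1, -8))), Pow(1490, -1)), Mul(2190, Pow(-3277, -1))) = Add(Mul(Mul(-13, Pow(Add(1, Mul(-1, -8)), -1)), Pow(1490, -1)), Mul(2190, Pow(-3277, -1))) = Add(Mul(Mul(-13, Pow(Add(1, 8), -1)), Rational(1, 1490)), Mul(2190, Rational(-1, 3277))) = Add(Mul(Mul(-13, Pow(9, -1)), Rational(1, 1490)), Rational(-2190, 3277)) = Add(Mul(Mul(-13, Rational(1, 9)), Rational(1, 1490)), Rational(-2190, 3277)) = Add(Mul(Rational(-13, 9), Rational(1, 1490)), Rational(-2190, 3277)) = Add(Rational(-13, 13410), Rational(-2190, 3277)) = Rational(-29410501, 43944570)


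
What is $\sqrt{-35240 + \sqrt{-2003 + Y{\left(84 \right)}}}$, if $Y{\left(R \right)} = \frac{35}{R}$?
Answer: $\frac{\sqrt{-1268640 + 6 i \sqrt{72093}}}{6} \approx 0.11919 + 187.72 i$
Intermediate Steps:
$\sqrt{-35240 + \sqrt{-2003 + Y{\left(84 \right)}}} = \sqrt{-35240 + \sqrt{-2003 + \frac{35}{84}}} = \sqrt{-35240 + \sqrt{-2003 + 35 \cdot \frac{1}{84}}} = \sqrt{-35240 + \sqrt{-2003 + \frac{5}{12}}} = \sqrt{-35240 + \sqrt{- \frac{24031}{12}}} = \sqrt{-35240 + \frac{i \sqrt{72093}}{6}}$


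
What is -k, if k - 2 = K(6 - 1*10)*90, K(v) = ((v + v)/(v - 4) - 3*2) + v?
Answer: 808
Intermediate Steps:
K(v) = -6 + v + 2*v/(-4 + v) (K(v) = ((2*v)/(-4 + v) - 6) + v = (2*v/(-4 + v) - 6) + v = (-6 + 2*v/(-4 + v)) + v = -6 + v + 2*v/(-4 + v))
k = -808 (k = 2 + ((24 + (6 - 1*10)² - 8*(6 - 1*10))/(-4 + (6 - 1*10)))*90 = 2 + ((24 + (6 - 10)² - 8*(6 - 10))/(-4 + (6 - 10)))*90 = 2 + ((24 + (-4)² - 8*(-4))/(-4 - 4))*90 = 2 + ((24 + 16 + 32)/(-8))*90 = 2 - ⅛*72*90 = 2 - 9*90 = 2 - 810 = -808)
-k = -1*(-808) = 808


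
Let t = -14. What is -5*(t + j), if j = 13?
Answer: 5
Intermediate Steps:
-5*(t + j) = -5*(-14 + 13) = -5*(-1) = 5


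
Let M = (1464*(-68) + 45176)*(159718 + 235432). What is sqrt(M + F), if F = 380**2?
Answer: 20*I*sqrt(53716330) ≈ 1.4658e+5*I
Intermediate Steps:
M = -21486676400 (M = (-99552 + 45176)*395150 = -54376*395150 = -21486676400)
F = 144400
sqrt(M + F) = sqrt(-21486676400 + 144400) = sqrt(-21486532000) = 20*I*sqrt(53716330)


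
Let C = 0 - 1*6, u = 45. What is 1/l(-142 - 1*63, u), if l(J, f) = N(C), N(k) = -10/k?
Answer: ⅗ ≈ 0.60000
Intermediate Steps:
C = -6 (C = 0 - 6 = -6)
l(J, f) = 5/3 (l(J, f) = -10/(-6) = -10*(-⅙) = 5/3)
1/l(-142 - 1*63, u) = 1/(5/3) = ⅗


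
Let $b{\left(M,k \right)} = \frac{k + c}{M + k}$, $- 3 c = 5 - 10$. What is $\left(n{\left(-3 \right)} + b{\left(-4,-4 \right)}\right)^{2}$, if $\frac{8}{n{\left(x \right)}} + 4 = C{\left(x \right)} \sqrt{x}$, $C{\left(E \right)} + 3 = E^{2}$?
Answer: $\frac{- 3444 \sqrt{3} + 5401 i}{576 \left(- 23 i + 12 \sqrt{3}\right)} \approx -0.4484 - 0.045059 i$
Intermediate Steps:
$c = \frac{5}{3}$ ($c = - \frac{5 - 10}{3} = \left(- \frac{1}{3}\right) \left(-5\right) = \frac{5}{3} \approx 1.6667$)
$C{\left(E \right)} = -3 + E^{2}$
$b{\left(M,k \right)} = \frac{\frac{5}{3} + k}{M + k}$ ($b{\left(M,k \right)} = \frac{k + \frac{5}{3}}{M + k} = \frac{\frac{5}{3} + k}{M + k}$)
$n{\left(x \right)} = \frac{8}{-4 + \sqrt{x} \left(-3 + x^{2}\right)}$ ($n{\left(x \right)} = \frac{8}{-4 + \left(-3 + x^{2}\right) \sqrt{x}} = \frac{8}{-4 + \sqrt{x} \left(-3 + x^{2}\right)}$)
$\left(n{\left(-3 \right)} + b{\left(-4,-4 \right)}\right)^{2} = \left(\frac{8}{-4 + \sqrt{-3} \left(-3 + \left(-3\right)^{2}\right)} + \frac{\frac{5}{3} - 4}{-4 - 4}\right)^{2} = \left(\frac{8}{-4 + i \sqrt{3} \left(-3 + 9\right)} + \frac{1}{-8} \left(- \frac{7}{3}\right)\right)^{2} = \left(\frac{8}{-4 + i \sqrt{3} \cdot 6} - - \frac{7}{24}\right)^{2} = \left(\frac{8}{-4 + 6 i \sqrt{3}} + \frac{7}{24}\right)^{2} = \left(\frac{7}{24} + \frac{8}{-4 + 6 i \sqrt{3}}\right)^{2}$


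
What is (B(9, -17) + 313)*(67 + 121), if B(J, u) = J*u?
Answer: 30080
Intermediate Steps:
(B(9, -17) + 313)*(67 + 121) = (9*(-17) + 313)*(67 + 121) = (-153 + 313)*188 = 160*188 = 30080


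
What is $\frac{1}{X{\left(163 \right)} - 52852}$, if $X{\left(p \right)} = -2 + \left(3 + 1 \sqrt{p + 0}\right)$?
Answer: $- \frac{52851}{2793228038} - \frac{\sqrt{163}}{2793228038} \approx -1.8926 \cdot 10^{-5}$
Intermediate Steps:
$X{\left(p \right)} = 1 + \sqrt{p}$ ($X{\left(p \right)} = -2 + \left(3 + 1 \sqrt{p}\right) = -2 + \left(3 + \sqrt{p}\right) = 1 + \sqrt{p}$)
$\frac{1}{X{\left(163 \right)} - 52852} = \frac{1}{\left(1 + \sqrt{163}\right) - 52852} = \frac{1}{-52851 + \sqrt{163}}$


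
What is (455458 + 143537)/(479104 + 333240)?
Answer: 598995/812344 ≈ 0.73737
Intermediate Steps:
(455458 + 143537)/(479104 + 333240) = 598995/812344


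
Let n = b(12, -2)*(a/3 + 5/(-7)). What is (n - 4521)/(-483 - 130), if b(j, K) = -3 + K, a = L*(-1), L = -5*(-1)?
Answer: 94691/12873 ≈ 7.3558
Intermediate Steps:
L = 5
a = -5 (a = 5*(-1) = -5)
n = 250/21 (n = (-3 - 2)*(-5/3 + 5/(-7)) = -5*(-5*⅓ + 5*(-⅐)) = -5*(-5/3 - 5/7) = -5*(-50/21) = 250/21 ≈ 11.905)
(n - 4521)/(-483 - 130) = (250/21 - 4521)/(-483 - 130) = -94691/21/(-613) = -94691/21*(-1/613) = 94691/12873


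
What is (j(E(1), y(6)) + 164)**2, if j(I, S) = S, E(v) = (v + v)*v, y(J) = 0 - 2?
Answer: 26244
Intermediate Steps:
y(J) = -2
E(v) = 2*v**2 (E(v) = (2*v)*v = 2*v**2)
(j(E(1), y(6)) + 164)**2 = (-2 + 164)**2 = 162**2 = 26244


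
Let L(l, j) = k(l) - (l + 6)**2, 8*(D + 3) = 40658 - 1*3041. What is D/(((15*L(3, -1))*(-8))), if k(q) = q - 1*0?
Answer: 4177/8320 ≈ 0.50204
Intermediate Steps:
k(q) = q (k(q) = q + 0 = q)
D = 37593/8 (D = -3 + (40658 - 1*3041)/8 = -3 + (40658 - 3041)/8 = -3 + (1/8)*37617 = -3 + 37617/8 = 37593/8 ≈ 4699.1)
L(l, j) = l - (6 + l)**2 (L(l, j) = l - (l + 6)**2 = l - (6 + l)**2)
D/(((15*L(3, -1))*(-8))) = 37593/(8*(((15*(3 - (6 + 3)**2))*(-8)))) = 37593/(8*(((15*(3 - 1*9**2))*(-8)))) = 37593/(8*(((15*(3 - 1*81))*(-8)))) = 37593/(8*(((15*(3 - 81))*(-8)))) = 37593/(8*(((15*(-78))*(-8)))) = 37593/(8*((-1170*(-8)))) = (37593/8)/9360 = (37593/8)*(1/9360) = 4177/8320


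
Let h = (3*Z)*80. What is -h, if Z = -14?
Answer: 3360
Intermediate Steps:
h = -3360 (h = (3*(-14))*80 = -42*80 = -3360)
-h = -1*(-3360) = 3360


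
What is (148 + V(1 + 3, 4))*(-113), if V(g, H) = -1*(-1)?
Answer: -16837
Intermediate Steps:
V(g, H) = 1
(148 + V(1 + 3, 4))*(-113) = (148 + 1)*(-113) = 149*(-113) = -16837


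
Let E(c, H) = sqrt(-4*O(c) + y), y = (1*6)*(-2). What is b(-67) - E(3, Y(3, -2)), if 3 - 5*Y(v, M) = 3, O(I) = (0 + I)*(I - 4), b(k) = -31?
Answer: -31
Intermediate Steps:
y = -12 (y = 6*(-2) = -12)
O(I) = I*(-4 + I)
Y(v, M) = 0 (Y(v, M) = 3/5 - 1/5*3 = 3/5 - 3/5 = 0)
E(c, H) = sqrt(-12 - 4*c*(-4 + c)) (E(c, H) = sqrt(-4*c*(-4 + c) - 12) = sqrt(-12 - 4*c*(-4 + c)))
b(-67) - E(3, Y(3, -2)) = -31 - 2*sqrt(-3 - 1*3*(-4 + 3)) = -31 - 2*sqrt(-3 - 1*3*(-1)) = -31 - 2*sqrt(-3 + 3) = -31 - 2*sqrt(0) = -31 - 2*0 = -31 - 1*0 = -31 + 0 = -31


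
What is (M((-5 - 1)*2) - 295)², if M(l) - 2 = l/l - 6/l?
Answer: 339889/4 ≈ 84972.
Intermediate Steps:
M(l) = 3 - 6/l (M(l) = 2 + (l/l - 6/l) = 2 + (1 - 6/l) = 3 - 6/l)
(M((-5 - 1)*2) - 295)² = ((3 - 6*1/(2*(-5 - 1))) - 295)² = ((3 - 6/((-6*2))) - 295)² = ((3 - 6/(-12)) - 295)² = ((3 - 6*(-1/12)) - 295)² = ((3 + ½) - 295)² = (7/2 - 295)² = (-583/2)² = 339889/4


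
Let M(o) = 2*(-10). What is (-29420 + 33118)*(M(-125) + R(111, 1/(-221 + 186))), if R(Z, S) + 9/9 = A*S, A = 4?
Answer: -2732822/35 ≈ -78081.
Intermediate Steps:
M(o) = -20
R(Z, S) = -1 + 4*S
(-29420 + 33118)*(M(-125) + R(111, 1/(-221 + 186))) = (-29420 + 33118)*(-20 + (-1 + 4/(-221 + 186))) = 3698*(-20 + (-1 + 4/(-35))) = 3698*(-20 + (-1 + 4*(-1/35))) = 3698*(-20 + (-1 - 4/35)) = 3698*(-20 - 39/35) = 3698*(-739/35) = -2732822/35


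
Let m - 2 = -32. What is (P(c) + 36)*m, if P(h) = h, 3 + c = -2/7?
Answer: -6870/7 ≈ -981.43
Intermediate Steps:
m = -30 (m = 2 - 32 = -30)
c = -23/7 (c = -3 - 2/7 = -23/7 ≈ -3.2857)
(P(c) + 36)*m = (-23/7 + 36)*(-30) = (229/7)*(-30) = -6870/7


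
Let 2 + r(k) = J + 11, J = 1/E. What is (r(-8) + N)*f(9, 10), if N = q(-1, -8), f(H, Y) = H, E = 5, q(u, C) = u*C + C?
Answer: 414/5 ≈ 82.800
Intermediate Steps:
q(u, C) = C + C*u (q(u, C) = C*u + C = C + C*u)
N = 0 (N = -8*(1 - 1) = -8*0 = 0)
J = ⅕ (J = 1/5 = ⅕ ≈ 0.20000)
r(k) = 46/5 (r(k) = -2 + (⅕ + 11) = -2 + 56/5 = 46/5)
(r(-8) + N)*f(9, 10) = (46/5 + 0)*9 = (46/5)*9 = 414/5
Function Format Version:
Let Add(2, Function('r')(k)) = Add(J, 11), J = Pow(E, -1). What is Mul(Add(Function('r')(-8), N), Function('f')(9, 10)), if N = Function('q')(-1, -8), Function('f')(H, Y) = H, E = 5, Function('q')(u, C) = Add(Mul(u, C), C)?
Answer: Rational(414, 5) ≈ 82.800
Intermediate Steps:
Function('q')(u, C) = Add(C, Mul(C, u)) (Function('q')(u, C) = Add(Mul(C, u), C) = Add(C, Mul(C, u)))
N = 0 (N = Mul(-8, Add(1, -1)) = Mul(-8, 0) = 0)
J = Rational(1, 5) (J = Pow(5, -1) = Rational(1, 5) ≈ 0.20000)
Function('r')(k) = Rational(46, 5) (Function('r')(k) = Add(-2, Add(Rational(1, 5), 11)) = Add(-2, Rational(56, 5)) = Rational(46, 5))
Mul(Add(Function('r')(-8), N), Function('f')(9, 10)) = Mul(Add(Rational(46, 5), 0), 9) = Mul(Rational(46, 5), 9) = Rational(414, 5)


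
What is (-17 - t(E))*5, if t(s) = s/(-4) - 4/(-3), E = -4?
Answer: -290/3 ≈ -96.667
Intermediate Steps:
t(s) = 4/3 - s/4 (t(s) = s*(-¼) - 4*(-⅓) = -s/4 + 4/3 = 4/3 - s/4)
(-17 - t(E))*5 = (-17 - (4/3 - ¼*(-4)))*5 = (-17 - (4/3 + 1))*5 = (-17 - 1*7/3)*5 = (-17 - 7/3)*5 = -58/3*5 = -290/3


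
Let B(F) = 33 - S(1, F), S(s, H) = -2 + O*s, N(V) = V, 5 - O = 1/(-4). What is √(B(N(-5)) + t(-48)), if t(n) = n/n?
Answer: √123/2 ≈ 5.5453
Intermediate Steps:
O = 21/4 (O = 5 - 1/(-4) = 5 - 1*(-¼) = 5 + ¼ = 21/4 ≈ 5.2500)
S(s, H) = -2 + 21*s/4
B(F) = 119/4 (B(F) = 33 - (-2 + (21/4)*1) = 33 - (-2 + 21/4) = 33 - 1*13/4 = 33 - 13/4 = 119/4)
t(n) = 1
√(B(N(-5)) + t(-48)) = √(119/4 + 1) = √(123/4) = √123/2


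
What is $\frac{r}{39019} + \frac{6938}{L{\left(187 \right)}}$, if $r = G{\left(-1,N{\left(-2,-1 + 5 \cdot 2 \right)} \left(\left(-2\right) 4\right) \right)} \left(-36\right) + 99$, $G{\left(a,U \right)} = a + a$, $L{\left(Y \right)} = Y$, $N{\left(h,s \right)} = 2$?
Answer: $\frac{270745799}{7296553} \approx 37.106$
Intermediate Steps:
$G{\left(a,U \right)} = 2 a$
$r = 171$ ($r = 2 \left(-1\right) \left(-36\right) + 99 = \left(-2\right) \left(-36\right) + 99 = 72 + 99 = 171$)
$\frac{r}{39019} + \frac{6938}{L{\left(187 \right)}} = \frac{171}{39019} + \frac{6938}{187} = \frac{270745799}{7296553}$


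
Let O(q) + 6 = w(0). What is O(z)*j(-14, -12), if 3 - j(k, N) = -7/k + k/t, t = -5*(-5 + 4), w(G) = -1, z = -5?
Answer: -371/10 ≈ -37.100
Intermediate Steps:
O(q) = -7 (O(q) = -6 - 1 = -7)
t = 5 (t = -5*(-1) = 5)
j(k, N) = 3 + 7/k - k/5 (j(k, N) = 3 - (-7/k + k/5) = 3 + (7/k - k/5) = 3 + 7/k - k/5)
O(z)*j(-14, -12) = -7*(3 + 7/(-14) - 1/5*(-14)) = -7*(3 + 7*(-1/14) + 14/5) = -7*(3 - 1/2 + 14/5) = -7*53/10 = -371/10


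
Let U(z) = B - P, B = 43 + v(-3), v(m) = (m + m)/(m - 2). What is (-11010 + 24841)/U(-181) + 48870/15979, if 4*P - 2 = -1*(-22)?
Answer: 1114361915/3051989 ≈ 365.13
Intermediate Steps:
P = 6 (P = ½ + (-1*(-22))/4 = ½ + (¼)*22 = ½ + 11/2 = 6)
v(m) = 2*m/(-2 + m) (v(m) = (2*m)/(-2 + m) = 2*m/(-2 + m))
B = 221/5 (B = 43 + 2*(-3)/(-2 - 3) = 43 + 2*(-3)/(-5) = 43 + 2*(-3)*(-⅕) = 43 + 6/5 = 221/5 ≈ 44.200)
U(z) = 191/5 (U(z) = 221/5 - 1*6 = 221/5 - 6 = 191/5)
(-11010 + 24841)/U(-181) + 48870/15979 = (-11010 + 24841)/(191/5) + 48870/15979 = 13831*(5/191) + 48870*(1/15979) = 69155/191 + 48870/15979 = 1114361915/3051989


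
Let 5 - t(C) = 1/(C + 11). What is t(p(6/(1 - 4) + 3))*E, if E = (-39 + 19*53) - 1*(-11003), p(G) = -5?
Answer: 347159/6 ≈ 57860.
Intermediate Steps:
E = 11971 (E = (-39 + 1007) + 11003 = 968 + 11003 = 11971)
t(C) = 5 - 1/(11 + C) (t(C) = 5 - 1/(C + 11) = 5 - 1/(11 + C))
t(p(6/(1 - 4) + 3))*E = ((54 + 5*(-5))/(11 - 5))*11971 = ((54 - 25)/6)*11971 = ((⅙)*29)*11971 = (29/6)*11971 = 347159/6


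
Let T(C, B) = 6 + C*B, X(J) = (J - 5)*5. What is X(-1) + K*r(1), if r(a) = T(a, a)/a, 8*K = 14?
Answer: -71/4 ≈ -17.750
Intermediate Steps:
X(J) = -25 + 5*J (X(J) = (-5 + J)*5 = -25 + 5*J)
T(C, B) = 6 + B*C
K = 7/4 (K = (⅛)*14 = 7/4 ≈ 1.7500)
r(a) = (6 + a²)/a (r(a) = (6 + a*a)/a = (6 + a²)/a)
X(-1) + K*r(1) = (-25 + 5*(-1)) + 7*(1 + 6/1)/4 = (-25 - 5) + 7*(1 + 6*1)/4 = -30 + 7*(1 + 6)/4 = -30 + (7/4)*7 = -30 + 49/4 = -71/4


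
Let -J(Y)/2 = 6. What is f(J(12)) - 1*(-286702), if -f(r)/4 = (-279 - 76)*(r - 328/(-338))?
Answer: 45805758/169 ≈ 2.7104e+5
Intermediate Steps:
J(Y) = -12 (J(Y) = -2*6 = -12)
f(r) = 232880/169 + 1420*r (f(r) = -4*(-279 - 76)*(r - 328/(-338)) = -(-1420)*(r - 328*(-1/338)) = -(-1420)*(r + 164/169) = -(-1420)*(164/169 + r) = -4*(-58220/169 - 355*r) = 232880/169 + 1420*r)
f(J(12)) - 1*(-286702) = (232880/169 + 1420*(-12)) - 1*(-286702) = (232880/169 - 17040) + 286702 = -2646880/169 + 286702 = 45805758/169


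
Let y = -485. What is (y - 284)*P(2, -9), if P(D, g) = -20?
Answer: 15380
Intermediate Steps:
(y - 284)*P(2, -9) = (-485 - 284)*(-20) = -769*(-20) = 15380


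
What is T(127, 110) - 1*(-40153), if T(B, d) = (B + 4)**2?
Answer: 57314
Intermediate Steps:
T(B, d) = (4 + B)**2
T(127, 110) - 1*(-40153) = (4 + 127)**2 - 1*(-40153) = 131**2 + 40153 = 17161 + 40153 = 57314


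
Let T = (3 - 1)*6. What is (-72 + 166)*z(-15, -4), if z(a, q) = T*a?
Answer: -16920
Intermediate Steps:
T = 12 (T = 2*6 = 12)
z(a, q) = 12*a
(-72 + 166)*z(-15, -4) = (-72 + 166)*(12*(-15)) = 94*(-180) = -16920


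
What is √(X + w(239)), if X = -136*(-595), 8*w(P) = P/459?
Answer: √30308124858/612 ≈ 284.46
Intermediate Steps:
w(P) = P/3672 (w(P) = (P/459)/8 = P/3672)
X = 80920
√(X + w(239)) = √(80920 + (1/3672)*239) = √(80920 + 239/3672) = √(297138479/3672) = √30308124858/612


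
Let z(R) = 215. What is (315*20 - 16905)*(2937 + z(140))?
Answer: -33426960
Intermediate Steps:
(315*20 - 16905)*(2937 + z(140)) = (315*20 - 16905)*(2937 + 215) = (6300 - 16905)*3152 = -10605*3152 = -33426960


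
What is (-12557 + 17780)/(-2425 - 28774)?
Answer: -5223/31199 ≈ -0.16741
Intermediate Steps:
(-12557 + 17780)/(-2425 - 28774) = 5223/(-31199) = 5223*(-1/31199) = -5223/31199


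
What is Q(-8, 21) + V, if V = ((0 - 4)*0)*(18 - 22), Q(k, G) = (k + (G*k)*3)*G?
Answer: -10752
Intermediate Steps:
Q(k, G) = G*(k + 3*G*k) (Q(k, G) = (k + 3*G*k)*G = G*(k + 3*G*k))
V = 0 (V = -4*0*(-4) = 0*(-4) = 0)
Q(-8, 21) + V = 21*(-8)*(1 + 3*21) + 0 = 21*(-8)*(1 + 63) + 0 = 21*(-8)*64 + 0 = -10752 + 0 = -10752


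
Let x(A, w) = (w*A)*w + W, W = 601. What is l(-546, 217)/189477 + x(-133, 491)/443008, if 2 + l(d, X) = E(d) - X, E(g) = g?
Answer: -168765903949/2331661856 ≈ -72.380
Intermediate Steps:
l(d, X) = -2 + d - X (l(d, X) = -2 + (d - X) = -2 + d - X)
x(A, w) = 601 + A*w**2 (x(A, w) = (w*A)*w + 601 = (A*w)*w + 601 = A*w**2 + 601 = 601 + A*w**2)
l(-546, 217)/189477 + x(-133, 491)/443008 = (-2 - 546 - 1*217)/189477 + (601 - 133*491**2)/443008 = (-2 - 546 - 217)*(1/189477) + (601 - 133*241081)*(1/443008) = -765*1/189477 + (601 - 32063773)*(1/443008) = -85/21053 - 32063172*1/443008 = -85/21053 - 8015793/110752 = -168765903949/2331661856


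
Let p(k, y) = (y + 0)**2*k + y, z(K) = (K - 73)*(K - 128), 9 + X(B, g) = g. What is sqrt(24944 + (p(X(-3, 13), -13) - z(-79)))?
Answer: I*sqrt(5857) ≈ 76.531*I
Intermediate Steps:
X(B, g) = -9 + g
z(K) = (-128 + K)*(-73 + K) (z(K) = (-73 + K)*(-128 + K) = (-128 + K)*(-73 + K))
p(k, y) = y + k*y**2 (p(k, y) = y**2*k + y = k*y**2 + y = y + k*y**2)
sqrt(24944 + (p(X(-3, 13), -13) - z(-79))) = sqrt(24944 + (-13*(1 + (-9 + 13)*(-13)) - (9344 + (-79)**2 - 201*(-79)))) = sqrt(24944 + (-13*(1 + 4*(-13)) - (9344 + 6241 + 15879))) = sqrt(24944 + (-13*(1 - 52) - 1*31464)) = sqrt(24944 + (-13*(-51) - 31464)) = sqrt(24944 + (663 - 31464)) = sqrt(24944 - 30801) = sqrt(-5857) = I*sqrt(5857)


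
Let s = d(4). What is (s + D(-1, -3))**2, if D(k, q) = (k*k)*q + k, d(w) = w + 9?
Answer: 81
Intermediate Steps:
d(w) = 9 + w
D(k, q) = k + q*k**2 (D(k, q) = k**2*q + k = q*k**2 + k = k + q*k**2)
s = 13 (s = 9 + 4 = 13)
(s + D(-1, -3))**2 = (13 - (1 - 1*(-3)))**2 = (13 - (1 + 3))**2 = (13 - 1*4)**2 = (13 - 4)**2 = 9**2 = 81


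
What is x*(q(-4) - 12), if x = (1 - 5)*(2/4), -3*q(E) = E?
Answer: 64/3 ≈ 21.333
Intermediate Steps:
q(E) = -E/3
x = -2 (x = -8/4 = -4*½ = -2)
x*(q(-4) - 12) = -2*(-⅓*(-4) - 12) = -2*(4/3 - 12) = -2*(-32/3) = 64/3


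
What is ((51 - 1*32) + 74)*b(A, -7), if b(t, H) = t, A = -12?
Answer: -1116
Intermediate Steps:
((51 - 1*32) + 74)*b(A, -7) = ((51 - 1*32) + 74)*(-12) = ((51 - 32) + 74)*(-12) = (19 + 74)*(-12) = 93*(-12) = -1116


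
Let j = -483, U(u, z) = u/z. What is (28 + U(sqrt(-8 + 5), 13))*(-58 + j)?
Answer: -15148 - 541*I*sqrt(3)/13 ≈ -15148.0 - 72.08*I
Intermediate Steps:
(28 + U(sqrt(-8 + 5), 13))*(-58 + j) = (28 + sqrt(-8 + 5)/13)*(-58 - 483) = (28 + sqrt(-3)*(1/13))*(-541) = (28 + (I*sqrt(3))*(1/13))*(-541) = (28 + I*sqrt(3)/13)*(-541) = -15148 - 541*I*sqrt(3)/13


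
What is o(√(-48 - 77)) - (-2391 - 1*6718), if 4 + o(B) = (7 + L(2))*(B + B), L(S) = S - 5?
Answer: 9105 + 40*I*√5 ≈ 9105.0 + 89.443*I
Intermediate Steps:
L(S) = -5 + S
o(B) = -4 + 8*B (o(B) = -4 + (7 + (-5 + 2))*(B + B) = -4 + (7 - 3)*(2*B) = -4 + 4*(2*B) = -4 + 8*B)
o(√(-48 - 77)) - (-2391 - 1*6718) = (-4 + 8*√(-48 - 77)) - (-2391 - 1*6718) = (-4 + 8*√(-125)) - (-2391 - 6718) = (-4 + 8*(5*I*√5)) - 1*(-9109) = (-4 + 40*I*√5) + 9109 = 9105 + 40*I*√5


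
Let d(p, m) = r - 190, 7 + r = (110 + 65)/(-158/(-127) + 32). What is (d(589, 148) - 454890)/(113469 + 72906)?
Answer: -1921355089/786875250 ≈ -2.4418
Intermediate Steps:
r = -7329/4222 (r = -7 + (110 + 65)/(-158/(-127) + 32) = -7 + 175/(-158*(-1/127) + 32) = -7 + 175/(158/127 + 32) = -7 + 175/(4222/127) = -7 + 175*(127/4222) = -7 + 22225/4222 = -7329/4222 ≈ -1.7359)
d(p, m) = -809509/4222 (d(p, m) = -7329/4222 - 190 = -809509/4222)
(d(589, 148) - 454890)/(113469 + 72906) = (-809509/4222 - 454890)/(113469 + 72906) = -1921355089/4222/186375 = -1921355089/4222*1/186375 = -1921355089/786875250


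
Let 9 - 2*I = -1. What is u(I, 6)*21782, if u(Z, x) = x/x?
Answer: 21782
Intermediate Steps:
I = 5 (I = 9/2 - 1/2*(-1) = 9/2 + 1/2 = 5)
u(Z, x) = 1
u(I, 6)*21782 = 1*21782 = 21782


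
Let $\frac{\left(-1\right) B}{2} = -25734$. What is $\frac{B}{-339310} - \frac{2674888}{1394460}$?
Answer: $- \frac{24484657864}{11828855565} \approx -2.0699$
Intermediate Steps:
$B = 51468$ ($B = \left(-2\right) \left(-25734\right) = 51468$)
$\frac{B}{-339310} - \frac{2674888}{1394460} = \frac{51468}{-339310} - \frac{2674888}{1394460} = 51468 \left(- \frac{1}{339310}\right) - \frac{668722}{348615} = - \frac{25734}{169655} - \frac{668722}{348615} = - \frac{24484657864}{11828855565}$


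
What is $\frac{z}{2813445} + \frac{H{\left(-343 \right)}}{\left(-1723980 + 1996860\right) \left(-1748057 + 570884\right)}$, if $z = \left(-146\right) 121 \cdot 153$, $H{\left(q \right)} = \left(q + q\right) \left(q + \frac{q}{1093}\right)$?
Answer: $- \frac{1054434579019926263}{1097559519524850636} \approx -0.96071$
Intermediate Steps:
$H{\left(q \right)} = \frac{2188 q^{2}}{1093}$ ($H{\left(q \right)} = 2 q \left(q + q \frac{1}{1093}\right) = 2 q \left(q + \frac{q}{1093}\right) = 2 q \frac{1094 q}{1093} = \frac{2188 q^{2}}{1093}$)
$z = -2702898$ ($z = \left(-17666\right) 153 = -2702898$)
$\frac{z}{2813445} + \frac{H{\left(-343 \right)}}{\left(-1723980 + 1996860\right) \left(-1748057 + 570884\right)} = - \frac{2702898}{2813445} + \frac{\frac{2188}{1093} \left(-343\right)^{2}}{\left(-1723980 + 1996860\right) \left(-1748057 + 570884\right)} = \left(-2702898\right) \frac{1}{2813445} + \frac{\frac{2188}{1093} \cdot 117649}{272880 \left(-1177173\right)} = - \frac{300322}{312605} + \frac{257416012}{1093 \left(-321226968240\right)} = - \frac{300322}{312605} + \frac{257416012}{1093} \left(- \frac{1}{321226968240}\right) = - \frac{300322}{312605} - \frac{64354003}{87775269071580} = - \frac{1054434579019926263}{1097559519524850636}$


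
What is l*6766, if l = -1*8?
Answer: -54128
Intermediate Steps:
l = -8
l*6766 = -8*6766 = -54128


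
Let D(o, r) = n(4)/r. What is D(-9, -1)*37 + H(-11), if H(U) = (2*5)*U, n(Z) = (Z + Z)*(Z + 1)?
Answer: -1590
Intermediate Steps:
n(Z) = 2*Z*(1 + Z) (n(Z) = (2*Z)*(1 + Z) = 2*Z*(1 + Z))
H(U) = 10*U
D(o, r) = 40/r (D(o, r) = (2*4*(1 + 4))/r = (2*4*5)/r = 40/r)
D(-9, -1)*37 + H(-11) = (40/(-1))*37 + 10*(-11) = (40*(-1))*37 - 110 = -40*37 - 110 = -1480 - 110 = -1590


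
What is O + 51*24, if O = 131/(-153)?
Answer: 187141/153 ≈ 1223.1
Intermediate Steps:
O = -131/153 (O = 131*(-1/153) = -131/153 ≈ -0.85621)
O + 51*24 = -131/153 + 51*24 = -131/153 + 1224 = 187141/153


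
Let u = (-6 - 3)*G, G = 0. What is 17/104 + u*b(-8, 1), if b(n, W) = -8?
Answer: 17/104 ≈ 0.16346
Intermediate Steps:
u = 0 (u = (-6 - 3)*0 = -9*0 = 0)
17/104 + u*b(-8, 1) = 17/104 + 0*(-8) = 17*(1/104) + 0 = 17/104 + 0 = 17/104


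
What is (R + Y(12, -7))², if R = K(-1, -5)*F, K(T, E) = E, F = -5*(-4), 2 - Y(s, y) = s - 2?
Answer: 11664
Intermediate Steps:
Y(s, y) = 4 - s (Y(s, y) = 2 - (s - 2) = 2 - (-2 + s) = 2 + (2 - s) = 4 - s)
F = 20
R = -100 (R = -5*20 = -100)
(R + Y(12, -7))² = (-100 + (4 - 1*12))² = (-100 + (4 - 12))² = (-100 - 8)² = (-108)² = 11664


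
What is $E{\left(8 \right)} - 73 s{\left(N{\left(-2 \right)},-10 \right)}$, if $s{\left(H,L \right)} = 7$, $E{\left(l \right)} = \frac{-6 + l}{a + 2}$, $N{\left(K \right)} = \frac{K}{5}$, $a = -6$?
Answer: $- \frac{1023}{2} \approx -511.5$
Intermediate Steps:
$N{\left(K \right)} = \frac{K}{5}$ ($N{\left(K \right)} = K \frac{1}{5} = \frac{K}{5}$)
$E{\left(l \right)} = \frac{3}{2} - \frac{l}{4}$ ($E{\left(l \right)} = \frac{-6 + l}{-6 + 2} = \frac{-6 + l}{-4} = \left(-6 + l\right) \left(- \frac{1}{4}\right) = \frac{3}{2} - \frac{l}{4}$)
$E{\left(8 \right)} - 73 s{\left(N{\left(-2 \right)},-10 \right)} = \left(\frac{3}{2} - 2\right) - 511 = - \frac{1}{2} - 511 = - \frac{1023}{2}$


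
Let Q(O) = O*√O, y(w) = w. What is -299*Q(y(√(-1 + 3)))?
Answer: -299*2^(¾) ≈ -502.86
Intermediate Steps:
Q(O) = O^(3/2)
-299*Q(y(√(-1 + 3))) = -299*(-1 + 3)^(¾) = -299*2^(¾)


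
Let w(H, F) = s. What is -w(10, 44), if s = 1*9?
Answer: -9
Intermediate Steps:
s = 9
w(H, F) = 9
-w(10, 44) = -1*9 = -9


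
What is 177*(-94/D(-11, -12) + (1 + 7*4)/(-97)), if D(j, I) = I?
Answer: 258715/194 ≈ 1333.6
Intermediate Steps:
177*(-94/D(-11, -12) + (1 + 7*4)/(-97)) = 177*(-94/(-12) + (1 + 7*4)/(-97)) = 177*(-94*(-1/12) + (1 + 28)*(-1/97)) = 177*(47/6 + 29*(-1/97)) = 177*(47/6 - 29/97) = 177*(4385/582) = 258715/194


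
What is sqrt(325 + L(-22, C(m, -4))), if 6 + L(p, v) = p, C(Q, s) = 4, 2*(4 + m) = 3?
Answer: 3*sqrt(33) ≈ 17.234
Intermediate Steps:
m = -5/2 (m = -4 + (1/2)*3 = -4 + 3/2 = -5/2 ≈ -2.5000)
L(p, v) = -6 + p
sqrt(325 + L(-22, C(m, -4))) = sqrt(325 + (-6 - 22)) = sqrt(325 - 28) = sqrt(297) = 3*sqrt(33)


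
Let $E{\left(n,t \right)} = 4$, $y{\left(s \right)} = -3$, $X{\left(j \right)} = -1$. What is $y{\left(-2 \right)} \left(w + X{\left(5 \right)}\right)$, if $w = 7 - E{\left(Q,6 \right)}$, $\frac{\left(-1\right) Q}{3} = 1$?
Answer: $-6$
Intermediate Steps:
$Q = -3$ ($Q = \left(-3\right) 1 = -3$)
$w = 3$ ($w = 7 - 4 = 3$)
$y{\left(-2 \right)} \left(w + X{\left(5 \right)}\right) = - 3 \left(3 - 1\right) = \left(-3\right) 2 = -6$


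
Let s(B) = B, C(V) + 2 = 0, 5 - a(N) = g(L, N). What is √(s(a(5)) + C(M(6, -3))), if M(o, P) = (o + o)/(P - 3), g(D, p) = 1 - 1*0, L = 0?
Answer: √2 ≈ 1.4142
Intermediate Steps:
g(D, p) = 1 (g(D, p) = 1 + 0 = 1)
a(N) = 4 (a(N) = 5 - 1*1 = 5 - 1 = 4)
M(o, P) = 2*o/(-3 + P) (M(o, P) = (2*o)/(-3 + P) = 2*o/(-3 + P))
C(V) = -2 (C(V) = -2 + 0 = -2)
√(s(a(5)) + C(M(6, -3))) = √(4 - 2) = √2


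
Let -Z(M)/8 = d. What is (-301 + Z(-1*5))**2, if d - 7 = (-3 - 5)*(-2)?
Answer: 235225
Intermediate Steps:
d = 23 (d = 7 + (-3 - 5)*(-2) = 7 - 8*(-2) = 7 + 16 = 23)
Z(M) = -184 (Z(M) = -8*23 = -184)
(-301 + Z(-1*5))**2 = (-301 - 184)**2 = (-485)**2 = 235225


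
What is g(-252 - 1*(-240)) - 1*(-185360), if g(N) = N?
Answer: 185348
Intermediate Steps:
g(-252 - 1*(-240)) - 1*(-185360) = (-252 - 1*(-240)) - 1*(-185360) = (-252 + 240) + 185360 = -12 + 185360 = 185348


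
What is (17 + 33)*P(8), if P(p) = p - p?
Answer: 0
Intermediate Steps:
P(p) = 0
(17 + 33)*P(8) = (17 + 33)*0 = 50*0 = 0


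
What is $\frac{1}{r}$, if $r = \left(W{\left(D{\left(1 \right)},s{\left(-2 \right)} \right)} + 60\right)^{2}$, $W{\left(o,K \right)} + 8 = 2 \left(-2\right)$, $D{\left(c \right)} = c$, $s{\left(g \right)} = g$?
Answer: $\frac{1}{2304} \approx 0.00043403$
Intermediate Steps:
$W{\left(o,K \right)} = -12$ ($W{\left(o,K \right)} = -8 + 2 \left(-2\right) = -8 - 4 = -12$)
$r = 2304$ ($r = \left(-12 + 60\right)^{2} = 48^{2} = 2304$)
$\frac{1}{r} = \frac{1}{2304}$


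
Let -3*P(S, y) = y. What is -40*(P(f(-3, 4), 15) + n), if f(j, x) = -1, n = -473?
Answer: 19120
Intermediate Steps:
P(S, y) = -y/3
-40*(P(f(-3, 4), 15) + n) = -40*(-⅓*15 - 473) = -40*(-5 - 473) = -40*(-478) = 19120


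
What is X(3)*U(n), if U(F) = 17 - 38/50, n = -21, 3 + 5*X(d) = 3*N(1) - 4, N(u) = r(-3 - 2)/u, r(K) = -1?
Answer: -812/25 ≈ -32.480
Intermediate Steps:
N(u) = -1/u
X(d) = -2 (X(d) = -3/5 + (3*(-1/1) - 4)/5 = -3/5 + (3*(-1*1) - 4)/5 = -3/5 + (3*(-1) - 4)/5 = -3/5 + (-3 - 4)/5 = -3/5 + (1/5)*(-7) = -3/5 - 7/5 = -2)
U(F) = 406/25 (U(F) = 17 - 38/50 = 17 - 1*19/25 = 17 - 19/25 = 406/25)
X(3)*U(n) = -2*406/25 = -812/25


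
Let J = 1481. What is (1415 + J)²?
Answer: 8386816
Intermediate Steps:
(1415 + J)² = (1415 + 1481)² = 2896² = 8386816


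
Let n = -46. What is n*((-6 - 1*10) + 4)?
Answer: 552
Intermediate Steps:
n*((-6 - 1*10) + 4) = -46*((-6 - 1*10) + 4) = -46*((-6 - 10) + 4) = -46*(-16 + 4) = -46*(-12) = 552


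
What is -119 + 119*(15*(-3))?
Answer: -5474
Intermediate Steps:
-119 + 119*(15*(-3)) = -119 + 119*(-45) = -119 - 5355 = -5474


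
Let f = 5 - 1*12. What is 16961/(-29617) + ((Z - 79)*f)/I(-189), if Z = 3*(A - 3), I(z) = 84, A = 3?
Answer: 305173/50772 ≈ 6.0107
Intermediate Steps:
f = -7 (f = 5 - 12 = -7)
Z = 0 (Z = 3*(3 - 3) = 3*0 = 0)
16961/(-29617) + ((Z - 79)*f)/I(-189) = 16961/(-29617) + ((0 - 79)*(-7))/84 = 16961*(-1/29617) - 79*(-7)*(1/84) = -2423/4231 + 553*(1/84) = -2423/4231 + 79/12 = 305173/50772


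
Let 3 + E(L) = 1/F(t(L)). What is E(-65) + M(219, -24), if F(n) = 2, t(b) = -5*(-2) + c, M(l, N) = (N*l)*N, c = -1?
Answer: 252283/2 ≈ 1.2614e+5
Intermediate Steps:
M(l, N) = l*N²
t(b) = 9 (t(b) = -5*(-2) - 1 = 10 - 1 = 9)
E(L) = -5/2 (E(L) = -3 + 1/2 = -3 + ½ = -5/2)
E(-65) + M(219, -24) = -5/2 + 219*(-24)² = -5/2 + 219*576 = -5/2 + 126144 = 252283/2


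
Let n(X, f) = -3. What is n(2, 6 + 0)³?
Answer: -27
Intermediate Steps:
n(2, 6 + 0)³ = (-3)³ = -27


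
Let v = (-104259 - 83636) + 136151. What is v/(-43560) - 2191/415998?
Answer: 2459821/2079990 ≈ 1.1826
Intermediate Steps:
v = -51744 (v = -187895 + 136151 = -51744)
v/(-43560) - 2191/415998 = -51744/(-43560) - 2191/415998 = -51744*(-1/43560) - 2191*1/415998 = 196/165 - 2191/415998 = 2459821/2079990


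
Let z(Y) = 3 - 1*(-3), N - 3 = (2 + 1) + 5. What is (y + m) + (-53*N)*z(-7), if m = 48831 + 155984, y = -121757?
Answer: 79560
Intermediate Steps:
N = 11 (N = 3 + ((2 + 1) + 5) = 3 + (3 + 5) = 3 + 8 = 11)
z(Y) = 6 (z(Y) = 3 + 3 = 6)
m = 204815
(y + m) + (-53*N)*z(-7) = (-121757 + 204815) - 53*11*6 = 83058 - 583*6 = 83058 - 3498 = 79560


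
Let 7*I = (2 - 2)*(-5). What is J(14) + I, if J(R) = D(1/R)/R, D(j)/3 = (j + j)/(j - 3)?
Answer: -3/287 ≈ -0.010453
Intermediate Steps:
D(j) = 6*j/(-3 + j) (D(j) = 3*((j + j)/(j - 3)) = 3*((2*j)/(-3 + j)) = 3*(2*j/(-3 + j)) = 6*j/(-3 + j))
J(R) = 6/(R²*(-3 + 1/R)) (J(R) = (6*(1/R)/(-3 + 1/R))/R = (6/(R*(-3 + 1/R)))/R = 6/(R²*(-3 + 1/R)))
I = 0 (I = ((2 - 2)*(-5))/7 = (0*(-5))/7 = (⅐)*0 = 0)
J(14) + I = -6/(14*(-1 + 3*14)) + 0 = -6*1/14/(-1 + 42) + 0 = -6*1/14/41 + 0 = -6*1/14*1/41 + 0 = -3/287 + 0 = -3/287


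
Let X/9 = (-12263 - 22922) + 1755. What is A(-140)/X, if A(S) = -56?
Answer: 28/150435 ≈ 0.00018613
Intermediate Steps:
X = -300870 (X = 9*((-12263 - 22922) + 1755) = 9*(-35185 + 1755) = 9*(-33430) = -300870)
A(-140)/X = -56/(-300870) = -56*(-1/300870) = 28/150435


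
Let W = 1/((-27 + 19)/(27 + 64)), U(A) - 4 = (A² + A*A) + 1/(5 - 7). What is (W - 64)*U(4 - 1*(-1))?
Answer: -64521/16 ≈ -4032.6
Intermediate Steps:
U(A) = 7/2 + 2*A² (U(A) = 4 + ((A² + A*A) + 1/(5 - 7)) = 4 + ((A² + A²) + 1/(-2)) = 4 + (2*A² - ½) = 4 + (-½ + 2*A²) = 7/2 + 2*A²)
W = -91/8 (W = 1/(-8/91) = -91/8 ≈ -11.375)
(W - 64)*U(4 - 1*(-1)) = (-91/8 - 64)*(7/2 + 2*(4 - 1*(-1))²) = -603*(7/2 + 2*(4 + 1)²)/8 = -603*(7/2 + 2*5²)/8 = -603*(7/2 + 2*25)/8 = -603*(7/2 + 50)/8 = -603/8*107/2 = -64521/16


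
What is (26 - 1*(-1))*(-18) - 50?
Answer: -536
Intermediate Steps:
(26 - 1*(-1))*(-18) - 50 = (26 + 1)*(-18) - 50 = 27*(-18) - 50 = -486 - 50 = -536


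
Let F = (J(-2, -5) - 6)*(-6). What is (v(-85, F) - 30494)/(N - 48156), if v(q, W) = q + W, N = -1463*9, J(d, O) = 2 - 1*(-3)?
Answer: 10191/20441 ≈ 0.49856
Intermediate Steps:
J(d, O) = 5 (J(d, O) = 2 + 3 = 5)
N = -13167 (N = -1*13167 = -13167)
F = 6 (F = (5 - 6)*(-6) = -1*(-6) = 6)
v(q, W) = W + q
(v(-85, F) - 30494)/(N - 48156) = ((6 - 85) - 30494)/(-13167 - 48156) = (-79 - 30494)/(-61323) = -30573*(-1/61323) = 10191/20441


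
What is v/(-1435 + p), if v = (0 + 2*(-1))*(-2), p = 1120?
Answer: -4/315 ≈ -0.012698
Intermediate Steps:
v = 4 (v = (0 - 2)*(-2) = -2*(-2) = 4)
v/(-1435 + p) = 4/(-1435 + 1120) = 4/(-315) = -1/315*4 = -4/315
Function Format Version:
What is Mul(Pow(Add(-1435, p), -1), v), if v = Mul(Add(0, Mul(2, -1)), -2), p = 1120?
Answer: Rational(-4, 315) ≈ -0.012698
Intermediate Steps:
v = 4 (v = Mul(Add(0, -2), -2) = Mul(-2, -2) = 4)
Mul(Pow(Add(-1435, p), -1), v) = Mul(Pow(Add(-1435, 1120), -1), 4) = Mul(Pow(-315, -1), 4) = Mul(Rational(-1, 315), 4) = Rational(-4, 315)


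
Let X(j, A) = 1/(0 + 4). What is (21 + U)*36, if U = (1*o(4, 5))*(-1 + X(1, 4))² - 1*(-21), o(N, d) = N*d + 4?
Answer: 1998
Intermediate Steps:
X(j, A) = ¼ (X(j, A) = 1/4 = ¼)
o(N, d) = 4 + N*d
U = 69/2 (U = (1*(4 + 4*5))*(-1 + ¼)² - 1*(-21) = (1*(4 + 20))*(-¾)² + 21 = (1*24)*(9/16) + 21 = 24*(9/16) + 21 = 27/2 + 21 = 69/2 ≈ 34.500)
(21 + U)*36 = (21 + 69/2)*36 = (111/2)*36 = 1998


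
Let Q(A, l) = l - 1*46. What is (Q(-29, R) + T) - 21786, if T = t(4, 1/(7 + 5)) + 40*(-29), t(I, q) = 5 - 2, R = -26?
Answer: -23015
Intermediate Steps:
t(I, q) = 3
Q(A, l) = -46 + l (Q(A, l) = l - 46 = -46 + l)
T = -1157 (T = 3 + 40*(-29) = 3 - 1160 = -1157)
(Q(-29, R) + T) - 21786 = ((-46 - 26) - 1157) - 21786 = (-72 - 1157) - 21786 = -1229 - 21786 = -23015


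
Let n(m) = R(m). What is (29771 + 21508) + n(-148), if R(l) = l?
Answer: 51131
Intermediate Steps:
n(m) = m
(29771 + 21508) + n(-148) = (29771 + 21508) - 148 = 51279 - 148 = 51131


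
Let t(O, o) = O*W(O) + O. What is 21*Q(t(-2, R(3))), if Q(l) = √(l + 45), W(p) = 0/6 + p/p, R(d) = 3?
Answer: 21*√41 ≈ 134.47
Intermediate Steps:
W(p) = 1 (W(p) = 0*(⅙) + 1 = 0 + 1 = 1)
t(O, o) = 2*O (t(O, o) = O*1 + O = O + O = 2*O)
Q(l) = √(45 + l)
21*Q(t(-2, R(3))) = 21*√(45 + 2*(-2)) = 21*√(45 - 4) = 21*√41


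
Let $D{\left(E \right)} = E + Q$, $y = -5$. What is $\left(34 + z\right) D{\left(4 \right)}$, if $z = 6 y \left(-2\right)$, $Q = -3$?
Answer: $94$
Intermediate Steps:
$D{\left(E \right)} = -3 + E$ ($D{\left(E \right)} = E - 3 = -3 + E$)
$z = 60$ ($z = 6 \left(-5\right) \left(-2\right) = \left(-30\right) \left(-2\right) = 60$)
$\left(34 + z\right) D{\left(4 \right)} = \left(34 + 60\right) \left(-3 + 4\right) = 94 \cdot 1 = 94$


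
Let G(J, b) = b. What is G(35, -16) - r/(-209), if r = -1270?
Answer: -4614/209 ≈ -22.077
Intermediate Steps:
G(35, -16) - r/(-209) = -16 - (-1270)/(-209) = -16 - (-1270)*(-1)/209 = -16 - 1*1270/209 = -16 - 1270/209 = -4614/209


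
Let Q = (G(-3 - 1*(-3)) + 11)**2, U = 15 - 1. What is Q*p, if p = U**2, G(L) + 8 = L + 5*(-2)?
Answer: 9604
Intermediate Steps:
G(L) = -18 + L (G(L) = -8 + (L + 5*(-2)) = -8 + (L - 10) = -8 + (-10 + L) = -18 + L)
U = 14
p = 196 (p = 14**2 = 196)
Q = 49 (Q = ((-18 + (-3 - 1*(-3))) + 11)**2 = ((-18 + (-3 + 3)) + 11)**2 = ((-18 + 0) + 11)**2 = (-18 + 11)**2 = (-7)**2 = 49)
Q*p = 49*196 = 9604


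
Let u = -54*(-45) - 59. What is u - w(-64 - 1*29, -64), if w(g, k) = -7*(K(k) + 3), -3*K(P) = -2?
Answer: 7190/3 ≈ 2396.7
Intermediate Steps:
K(P) = ⅔ (K(P) = -⅓*(-2) = ⅔)
w(g, k) = -77/3 (w(g, k) = -7*(⅔ + 3) = -7*11/3 = -77/3)
u = 2371 (u = 2430 - 59 = 2371)
u - w(-64 - 1*29, -64) = 2371 - 1*(-77/3) = 2371 + 77/3 = 7190/3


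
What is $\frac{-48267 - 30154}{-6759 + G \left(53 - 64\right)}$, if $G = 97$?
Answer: $\frac{11203}{1118} \approx 10.021$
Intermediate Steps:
$\frac{-48267 - 30154}{-6759 + G \left(53 - 64\right)} = \frac{-48267 - 30154}{-6759 + 97 \left(53 - 64\right)} = - \frac{78421}{-6759 + 97 \left(-11\right)} = - \frac{78421}{-6759 - 1067} = - \frac{78421}{-7826} = \left(-78421\right) \left(- \frac{1}{7826}\right) = \frac{11203}{1118}$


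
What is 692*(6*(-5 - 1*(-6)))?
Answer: 4152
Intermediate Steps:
692*(6*(-5 - 1*(-6))) = 692*(6*(-5 + 6)) = 692*(6*1) = 692*6 = 4152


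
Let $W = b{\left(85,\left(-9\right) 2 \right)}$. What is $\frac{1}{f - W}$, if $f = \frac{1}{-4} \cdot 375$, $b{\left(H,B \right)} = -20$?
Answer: $- \frac{4}{295} \approx -0.013559$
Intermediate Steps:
$W = -20$
$f = - \frac{375}{4}$ ($f = \left(- \frac{1}{4}\right) 375 = - \frac{375}{4} \approx -93.75$)
$\frac{1}{f - W} = \frac{1}{- \frac{375}{4} - -20} = \frac{1}{- \frac{375}{4} + 20} = \frac{1}{- \frac{295}{4}} = - \frac{4}{295}$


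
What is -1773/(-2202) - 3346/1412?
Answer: -202684/129551 ≈ -1.5645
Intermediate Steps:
-1773/(-2202) - 3346/1412 = -1773*(-1/2202) - 3346*1/1412 = 591/734 - 1673/706 = -202684/129551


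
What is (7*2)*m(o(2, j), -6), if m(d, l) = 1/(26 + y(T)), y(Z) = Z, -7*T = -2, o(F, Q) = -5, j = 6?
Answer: 49/92 ≈ 0.53261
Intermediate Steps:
T = 2/7 (T = -1/7*(-2) = 2/7 ≈ 0.28571)
m(d, l) = 7/184 (m(d, l) = 1/(26 + 2/7) = 1/(184/7) = 7/184)
(7*2)*m(o(2, j), -6) = (7*2)*(7/184) = 14*(7/184) = 49/92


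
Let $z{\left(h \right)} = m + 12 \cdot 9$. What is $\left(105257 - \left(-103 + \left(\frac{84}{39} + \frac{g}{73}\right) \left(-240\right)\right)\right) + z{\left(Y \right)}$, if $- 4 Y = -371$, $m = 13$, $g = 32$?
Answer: $\frac{100691869}{949} \approx 1.061 \cdot 10^{5}$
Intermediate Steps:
$Y = \frac{371}{4}$ ($Y = \left(- \frac{1}{4}\right) \left(-371\right) = \frac{371}{4} \approx 92.75$)
$z{\left(h \right)} = 121$ ($z{\left(h \right)} = 13 + 12 \cdot 9 = 13 + 108 = 121$)
$\left(105257 - \left(-103 + \left(\frac{84}{39} + \frac{g}{73}\right) \left(-240\right)\right)\right) + z{\left(Y \right)} = \left(105257 - \left(-103 + \left(\frac{84}{39} + \frac{32}{73}\right) \left(-240\right)\right)\right) + 121 = \left(105257 - \left(-103 + \left(84 \cdot \frac{1}{39} + 32 \cdot \frac{1}{73}\right) \left(-240\right)\right)\right) + 121 = \left(105257 - \left(-103 + \left(\frac{28}{13} + \frac{32}{73}\right) \left(-240\right)\right)\right) + 121 = \left(105257 - \left(-103 + \frac{2460}{949} \left(-240\right)\right)\right) + 121 = \left(105257 - \left(-103 - \frac{590400}{949}\right)\right) + 121 = \left(105257 - - \frac{688147}{949}\right) + 121 = \left(105257 + \frac{688147}{949}\right) + 121 = \frac{100577040}{949} + 121 = \frac{100691869}{949}$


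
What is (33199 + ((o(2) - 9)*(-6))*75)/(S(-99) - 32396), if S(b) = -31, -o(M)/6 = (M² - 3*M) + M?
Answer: -37249/32427 ≈ -1.1487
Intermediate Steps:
o(M) = -6*M² + 12*M (o(M) = -6*((M² - 3*M) + M) = -6*(M² - 2*M) = -6*M² + 12*M)
(33199 + ((o(2) - 9)*(-6))*75)/(S(-99) - 32396) = (33199 + ((6*2*(2 - 1*2) - 9)*(-6))*75)/(-31 - 32396) = (33199 + ((6*2*(2 - 2) - 9)*(-6))*75)/(-32427) = (33199 + ((6*2*0 - 9)*(-6))*75)*(-1/32427) = (33199 + ((0 - 9)*(-6))*75)*(-1/32427) = (33199 - 9*(-6)*75)*(-1/32427) = (33199 + 54*75)*(-1/32427) = (33199 + 4050)*(-1/32427) = 37249*(-1/32427) = -37249/32427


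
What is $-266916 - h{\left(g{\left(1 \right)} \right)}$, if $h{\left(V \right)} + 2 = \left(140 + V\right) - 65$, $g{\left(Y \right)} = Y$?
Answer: $-266990$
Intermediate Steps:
$h{\left(V \right)} = 73 + V$ ($h{\left(V \right)} = -2 + \left(\left(140 + V\right) - 65\right) = -2 + \left(75 + V\right) = 73 + V$)
$-266916 - h{\left(g{\left(1 \right)} \right)} = -266916 - \left(73 + 1\right) = -266916 - 74 = -266990$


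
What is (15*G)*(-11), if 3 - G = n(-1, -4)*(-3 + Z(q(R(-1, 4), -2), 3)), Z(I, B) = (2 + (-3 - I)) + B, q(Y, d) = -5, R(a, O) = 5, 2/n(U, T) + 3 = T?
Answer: -4785/7 ≈ -683.57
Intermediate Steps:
n(U, T) = 2/(-3 + T)
Z(I, B) = -1 + B - I (Z(I, B) = (-1 - I) + B = -1 + B - I)
G = 29/7 (G = 3 - 2/(-3 - 4)*(-3 + (-1 + 3 - 1*(-5))) = 3 - 2/(-7)*(-3 + (-1 + 3 + 5)) = 3 - 2*(-⅐)*(-3 + 7) = 3 - (-2)*4/7 = 3 - 1*(-8/7) = 3 + 8/7 = 29/7 ≈ 4.1429)
(15*G)*(-11) = (15*(29/7))*(-11) = (435/7)*(-11) = -4785/7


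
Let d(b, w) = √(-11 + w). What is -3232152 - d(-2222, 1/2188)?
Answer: -3232152 - I*√13164649/1094 ≈ -3.2322e+6 - 3.3166*I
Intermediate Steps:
-3232152 - d(-2222, 1/2188) = -3232152 - √(-11 + 1/2188) = -3232152 - √(-24067/2188) = -3232152 - I*√13164649/1094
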